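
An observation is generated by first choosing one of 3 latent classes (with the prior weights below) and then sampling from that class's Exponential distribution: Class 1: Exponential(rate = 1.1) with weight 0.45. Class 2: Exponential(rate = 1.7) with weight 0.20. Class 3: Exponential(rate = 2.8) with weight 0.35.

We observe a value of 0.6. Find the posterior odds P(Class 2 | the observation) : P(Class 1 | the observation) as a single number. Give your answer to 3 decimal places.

0.479

The posterior odds equal the prior odds times the likelihood ratio: (π_i/π_j)·(f_i(x)/f_j(x)).
Evaluate each component's likelihood at the observed value:
  p_1 = 0.568536
  p_2 = 0.613011
  p_3 = 0.521847
Odds = (0.20/0.45) × (0.613011/0.568536) = 0.444444 × 1.07823 ≈ 0.479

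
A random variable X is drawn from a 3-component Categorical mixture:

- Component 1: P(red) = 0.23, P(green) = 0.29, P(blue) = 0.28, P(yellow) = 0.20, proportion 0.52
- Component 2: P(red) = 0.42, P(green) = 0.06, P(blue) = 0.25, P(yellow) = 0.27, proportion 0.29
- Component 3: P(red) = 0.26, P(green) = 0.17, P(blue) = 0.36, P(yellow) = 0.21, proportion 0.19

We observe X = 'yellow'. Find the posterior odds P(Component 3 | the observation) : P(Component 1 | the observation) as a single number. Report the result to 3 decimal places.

0.384

Since P(k|x) ∝ π_k f_k(x), the posterior odds are π_i f_i(x) / (π_j f_j(x)).
Component likelihoods at x = 'yellow':
  p_1 = P(yellow | comp) = 0.20
  p_2 = P(yellow | comp) = 0.27
  p_3 = P(yellow | comp) = 0.21
Odds = (0.19/0.52) × (0.21/0.2) = 0.365385 × 1.05 ≈ 0.384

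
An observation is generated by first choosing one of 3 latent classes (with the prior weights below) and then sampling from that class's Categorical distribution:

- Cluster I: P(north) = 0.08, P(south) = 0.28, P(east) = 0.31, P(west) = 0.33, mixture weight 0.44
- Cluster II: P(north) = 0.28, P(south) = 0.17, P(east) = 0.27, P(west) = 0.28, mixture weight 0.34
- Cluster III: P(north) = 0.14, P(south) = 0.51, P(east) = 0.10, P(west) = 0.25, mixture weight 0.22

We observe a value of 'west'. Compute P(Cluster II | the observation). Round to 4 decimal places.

0.3223

By Bayes' theorem, P(k | x) = π_k f_k(x) / Σ_j π_j f_j(x).
Component likelihoods at x = 'west':
  L_I = 0.33
  L_II = 0.28
  L_III = 0.25
Multiply by the mixture weights:
  π_I·L_I = 0.44 × 0.33 = 0.1452
  π_II·L_II = 0.34 × 0.28 = 0.0952
  π_III·L_III = 0.22 × 0.25 = 0.055
Marginal: 0.1452 + 0.0952 + 0.055 = 0.2954
So the posterior for Cluster II is 0.0952 / 0.2954 ≈ 0.3223.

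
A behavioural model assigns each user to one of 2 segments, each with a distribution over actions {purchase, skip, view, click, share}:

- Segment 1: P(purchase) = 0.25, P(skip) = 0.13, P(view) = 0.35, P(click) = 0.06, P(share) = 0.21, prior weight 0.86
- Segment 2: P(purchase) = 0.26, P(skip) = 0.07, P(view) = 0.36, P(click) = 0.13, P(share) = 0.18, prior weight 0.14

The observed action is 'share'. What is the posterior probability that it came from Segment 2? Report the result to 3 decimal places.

Posterior ∝ prior × likelihood, so P(k | x) ∝ w_k f_k(x); normalise over all components.
Component likelihoods at x = 'share':
  L_1 = P(share | comp) = 0.21
  L_2 = P(share | comp) = 0.18
Prior × likelihood for each component:
  w_1·L_1 = 0.86 × 0.21 = 0.1806
  w_2·L_2 = 0.14 × 0.18 = 0.0252
Sum: 0.1806 + 0.0252 = 0.2058
Responsibility of Segment 2: 0.0252 / 0.2058 ≈ 0.122

0.122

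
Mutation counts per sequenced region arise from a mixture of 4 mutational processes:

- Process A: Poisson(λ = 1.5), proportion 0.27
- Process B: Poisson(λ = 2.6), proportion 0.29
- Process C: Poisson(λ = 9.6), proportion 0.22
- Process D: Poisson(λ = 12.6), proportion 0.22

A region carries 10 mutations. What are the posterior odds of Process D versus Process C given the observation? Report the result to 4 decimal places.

0.7553

The posterior odds equal the prior odds times the likelihood ratio: (π_i/π_j)·(f_i(x)/f_j(x)).
Component likelihoods at x = 10 mutations:
  f_A = e^(−1.5)·1.5^10/10! = 3.54575e-06
  f_B = e^(−2.6)·2.6^10/10! = 0.000288938
  f_C = e^(−9.6)·9.6^10/10! = 0.124086
  f_D = e^(−12.6)·12.6^10/10! = 0.0937199
Posterior odds = (π_D·f_D) / (π_C·f_C) = (0.22·0.0937199) / (0.22·0.124086) = 0.0206184 / 0.0272989 ≈ 0.7553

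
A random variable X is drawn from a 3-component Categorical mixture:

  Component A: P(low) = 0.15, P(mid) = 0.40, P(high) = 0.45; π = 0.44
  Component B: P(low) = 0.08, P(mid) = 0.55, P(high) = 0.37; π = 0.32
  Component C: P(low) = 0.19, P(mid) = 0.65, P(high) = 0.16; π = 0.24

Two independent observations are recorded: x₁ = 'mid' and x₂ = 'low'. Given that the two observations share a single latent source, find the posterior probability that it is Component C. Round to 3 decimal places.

Posterior ∝ prior × likelihood, so P(k | x) ∝ π_k f_k(x); normalise over all components.
Since both observations come from the same component, the likelihood for component k is f_k(x₁)·f_k(x₂).
  f_A = [P(mid | comp) = 0.40] × [0.15] = 0.06
  f_B = [P(mid | comp) = 0.55] × [0.08] = 0.044
  f_C = [P(mid | comp) = 0.65] × [0.19] = 0.1235
Weight by the priors:
  π_A·f_A = 0.44 × 0.06 = 0.0264
  π_B·f_B = 0.32 × 0.044 = 0.01408
  π_C·f_C = 0.24 × 0.1235 = 0.02964
Sum: 0.0264 + 0.01408 + 0.02964 = 0.07012
Responsibility of Component C: 0.02964 / 0.07012 ≈ 0.423

0.423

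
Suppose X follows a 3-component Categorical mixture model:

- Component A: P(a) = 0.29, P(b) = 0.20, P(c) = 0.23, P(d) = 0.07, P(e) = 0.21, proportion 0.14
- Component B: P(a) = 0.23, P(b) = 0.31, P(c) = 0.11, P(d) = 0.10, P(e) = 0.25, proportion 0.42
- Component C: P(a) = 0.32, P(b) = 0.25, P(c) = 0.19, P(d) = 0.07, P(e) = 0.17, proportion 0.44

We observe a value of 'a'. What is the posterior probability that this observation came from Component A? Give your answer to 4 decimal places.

0.1460

By Bayes' theorem, P(k | x) = π_k f_k(x) / Σ_j π_j f_j(x).
Component likelihoods at x = 'a':
  f_A = P(a | comp) = 0.29
  f_B = P(a | comp) = 0.23
  f_C = P(a | comp) = 0.32
Multiply by the mixture weights:
  π_A·f_A = 0.14 × 0.29 = 0.0406
  π_B·f_B = 0.42 × 0.23 = 0.0966
  π_C·f_C = 0.44 × 0.32 = 0.1408
Denominator: 0.0406 + 0.0966 + 0.1408 = 0.278
Responsibility of Component A: 0.0406 / 0.278 ≈ 0.1460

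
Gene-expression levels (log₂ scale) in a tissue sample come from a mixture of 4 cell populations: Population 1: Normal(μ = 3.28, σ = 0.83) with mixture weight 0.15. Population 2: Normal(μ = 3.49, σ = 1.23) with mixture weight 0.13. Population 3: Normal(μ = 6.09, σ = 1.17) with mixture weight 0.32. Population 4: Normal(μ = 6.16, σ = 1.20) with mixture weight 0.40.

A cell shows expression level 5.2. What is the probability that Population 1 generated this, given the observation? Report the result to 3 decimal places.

P(component k | x) = P(Z=k)·f_k(x) / marginal(x), where marginal(x) = Σ_j P(Z=j)·f_j(x).
Normal densities:
  f_1 = (1/(0.83·√(2π)))·exp(−(5.2−3.28)²/(2·0.83²)) = 0.480653·exp(-2.67557) = 0.0331014
  f_2 = (1/(1.23·√(2π)))·exp(−(5.2−3.49)²/(2·1.23²)) = 0.324343·exp(-0.96639) = 0.123398
  f_3 = (1/(1.17·√(2π)))·exp(−(5.2−6.09)²/(2·1.17²)) = 0.340976·exp(-0.28932) = 0.255314
  f_4 = (1/(1.20·√(2π)))·exp(−(5.2−6.16)²/(2·1.20²)) = 0.332452·exp(-0.32000) = 0.24141
Multiply by the mixture weights:
  P(Z=1)·f_1 = 0.15 × 0.0331014 = 0.00496521
  P(Z=2)·f_2 = 0.13 × 0.123398 = 0.0160417
  P(Z=3)·f_3 = 0.32 × 0.255314 = 0.0817004
  P(Z=4)·f_4 = 0.40 × 0.24141 = 0.0965639
Evidence: 0.00496521 + 0.0160417 + 0.0817004 + 0.0965639 = 0.199271
So the posterior for Population 1 is 0.00496521 / 0.199271 ≈ 0.025.

0.025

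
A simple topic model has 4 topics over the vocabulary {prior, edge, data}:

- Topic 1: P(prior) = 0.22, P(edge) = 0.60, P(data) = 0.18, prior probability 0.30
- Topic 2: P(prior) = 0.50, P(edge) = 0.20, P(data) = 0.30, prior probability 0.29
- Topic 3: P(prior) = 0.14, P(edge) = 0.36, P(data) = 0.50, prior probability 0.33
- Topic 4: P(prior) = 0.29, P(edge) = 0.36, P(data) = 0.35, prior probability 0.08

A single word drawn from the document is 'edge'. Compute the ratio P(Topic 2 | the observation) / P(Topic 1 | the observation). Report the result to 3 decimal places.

Only the two components matter; the odds are (w_i f_i(x)) / (w_j f_j(x)).
Evaluate each component's likelihood at the observed value:
  p_1 = 0.6
  p_2 = 0.2
  p_3 = 0.36
  p_4 = 0.36
Odds = (0.29/0.30) × (0.2/0.6) = 0.966667 × 0.333333 ≈ 0.322

0.322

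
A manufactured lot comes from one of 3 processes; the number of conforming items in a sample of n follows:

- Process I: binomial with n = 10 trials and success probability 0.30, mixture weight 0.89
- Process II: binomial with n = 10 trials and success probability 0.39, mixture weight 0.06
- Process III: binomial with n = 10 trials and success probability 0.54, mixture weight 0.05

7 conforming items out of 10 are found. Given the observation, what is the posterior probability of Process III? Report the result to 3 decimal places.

Posterior ∝ prior × likelihood, so P(k | x) ∝ π_k f_k(x); normalise over all components.
Binomial probabilities:
  L_I = C(10,7)·0.30^7·0.70^3 = 120·0.0002187·0.343 = 0.00900169
  L_II = C(10,7)·0.39^7·0.61^3 = 120·0.00137231·0.226981 = 0.0373786
  L_III = C(10,7)·0.54^7·0.46^3 = 120·0.0133893·0.097336 = 0.156391
Multiply by the mixture weights:
  π_I·L_I = 0.89 × 0.00900169 = 0.00801151
  π_II·L_II = 0.06 × 0.0373786 = 0.00224272
  π_III·L_III = 0.05 × 0.156391 = 0.00781954
Sum: 0.00801151 + 0.00224272 + 0.00781954 = 0.0180738
So the posterior for Process III is 0.00781954 / 0.0180738 ≈ 0.433.

0.433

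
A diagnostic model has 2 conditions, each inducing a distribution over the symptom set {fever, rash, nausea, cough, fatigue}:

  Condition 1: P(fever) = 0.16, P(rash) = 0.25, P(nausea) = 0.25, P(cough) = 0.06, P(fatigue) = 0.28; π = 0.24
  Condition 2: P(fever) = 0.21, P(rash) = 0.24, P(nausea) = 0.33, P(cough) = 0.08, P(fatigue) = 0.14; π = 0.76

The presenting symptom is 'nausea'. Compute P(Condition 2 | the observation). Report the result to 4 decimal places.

The responsibility of component k is w_k f_k(x) divided by Σ_j w_j f_j(x).
Component likelihoods at x = 'nausea':
  p_1 = 0.25
  p_2 = 0.33
Multiply by the mixture weights:
  w_1·p_1 = 0.24 × 0.25 = 0.06
  w_2·p_2 = 0.76 × 0.33 = 0.2508
Marginal: 0.06 + 0.2508 = 0.3108
P(Condition 2 | x) = 0.2508 / 0.3108 ≈ 0.8069

0.8069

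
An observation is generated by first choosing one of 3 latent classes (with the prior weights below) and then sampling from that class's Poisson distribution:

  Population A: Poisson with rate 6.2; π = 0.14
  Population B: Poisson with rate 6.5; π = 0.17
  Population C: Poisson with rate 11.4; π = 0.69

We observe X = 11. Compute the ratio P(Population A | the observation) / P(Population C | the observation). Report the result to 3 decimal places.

0.045

Only the two components matter; the odds are (w_i f_i(x)) / (w_j f_j(x)).
Component likelihoods at x = 11:
  p_A = e^(−6.2)·6.2^11/11! = 0.0264562
  p_B = e^(−6.5)·6.5^11/11! = 0.0329592
  p_C = e^(−11.4)·11.4^11/11! = 0.118533
Odds = (0.14/0.69) × (0.0264562/0.118533) = 0.202899 × 0.223196 ≈ 0.045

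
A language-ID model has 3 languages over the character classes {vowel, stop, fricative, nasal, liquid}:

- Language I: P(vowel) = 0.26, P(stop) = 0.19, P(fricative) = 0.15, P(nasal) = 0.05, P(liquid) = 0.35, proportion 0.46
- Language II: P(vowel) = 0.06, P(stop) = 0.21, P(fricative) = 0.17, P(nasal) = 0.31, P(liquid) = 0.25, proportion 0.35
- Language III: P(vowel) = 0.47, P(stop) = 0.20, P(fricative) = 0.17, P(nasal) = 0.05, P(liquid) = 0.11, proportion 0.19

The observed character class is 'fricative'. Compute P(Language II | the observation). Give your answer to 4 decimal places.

By Bayes' theorem, P(k | x) = P(Z=k) f_k(x) / Σ_j P(Z=j) f_j(x).
Evaluate each component's likelihood at the observed value:
  L_I = 0.15
  L_II = 0.17
  L_III = 0.17
Prior × likelihood for each component:
  P(Z=I)·L_I = 0.46 × 0.15 = 0.069
  P(Z=II)·L_II = 0.35 × 0.17 = 0.0595
  P(Z=III)·L_III = 0.19 × 0.17 = 0.0323
Marginal: 0.069 + 0.0595 + 0.0323 = 0.1608
Responsibility of Language II: 0.0595 / 0.1608 ≈ 0.3700

0.3700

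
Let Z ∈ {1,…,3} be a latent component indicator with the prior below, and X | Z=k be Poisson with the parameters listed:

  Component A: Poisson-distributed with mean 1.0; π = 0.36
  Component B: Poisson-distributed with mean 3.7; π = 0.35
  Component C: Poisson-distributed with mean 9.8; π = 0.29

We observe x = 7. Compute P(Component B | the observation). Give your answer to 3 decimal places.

0.370

By Bayes' theorem, P(k | x) = P(Z=k) f_k(x) / Σ_j P(Z=j) f_j(x).
Component likelihoods at x = 7:
  p_A = e^(−1.0)·1.0^7/7! = 7.2992e-05
  p_B = e^(−3.7)·3.7^7/7! = 0.0465685
  p_C = e^(−9.8)·9.8^7/7! = 0.0955138
Weight by the priors:
  P(Z=A)·p_A = 0.36 × 7.2992e-05 = 2.62771e-05
  P(Z=B)·p_B = 0.35 × 0.0465685 = 0.016299
  P(Z=C)·p_C = 0.29 × 0.0955138 = 0.027699
Normaliser: 2.62771e-05 + 0.016299 + 0.027699 = 0.0440242
Responsibility of Component B: 0.016299 / 0.0440242 ≈ 0.370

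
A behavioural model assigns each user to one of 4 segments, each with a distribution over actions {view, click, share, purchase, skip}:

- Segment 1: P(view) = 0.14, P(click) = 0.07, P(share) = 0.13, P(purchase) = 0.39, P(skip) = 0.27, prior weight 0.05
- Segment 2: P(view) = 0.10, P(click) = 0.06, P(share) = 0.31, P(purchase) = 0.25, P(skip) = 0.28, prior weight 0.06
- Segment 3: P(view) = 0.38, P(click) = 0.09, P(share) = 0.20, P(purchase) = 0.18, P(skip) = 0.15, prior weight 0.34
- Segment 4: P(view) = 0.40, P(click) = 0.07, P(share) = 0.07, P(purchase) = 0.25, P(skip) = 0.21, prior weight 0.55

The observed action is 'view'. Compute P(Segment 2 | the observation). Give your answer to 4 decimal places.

0.0166

The responsibility of component k is π_k f_k(x) divided by Σ_j π_j f_j(x).
Component likelihoods at x = 'view':
  L_1 = P(view | comp) = 0.14
  L_2 = P(view | comp) = 0.10
  L_3 = P(view | comp) = 0.38
  L_4 = P(view | comp) = 0.40
Multiply by the mixture weights:
  π_1·L_1 = 0.05 × 0.14 = 0.007
  π_2·L_2 = 0.06 × 0.1 = 0.006
  π_3·L_3 = 0.34 × 0.38 = 0.1292
  π_4·L_4 = 0.55 × 0.4 = 0.22
Marginal: 0.007 + 0.006 + 0.1292 + 0.22 = 0.3622
Responsibility of Segment 2: 0.006 / 0.3622 ≈ 0.0166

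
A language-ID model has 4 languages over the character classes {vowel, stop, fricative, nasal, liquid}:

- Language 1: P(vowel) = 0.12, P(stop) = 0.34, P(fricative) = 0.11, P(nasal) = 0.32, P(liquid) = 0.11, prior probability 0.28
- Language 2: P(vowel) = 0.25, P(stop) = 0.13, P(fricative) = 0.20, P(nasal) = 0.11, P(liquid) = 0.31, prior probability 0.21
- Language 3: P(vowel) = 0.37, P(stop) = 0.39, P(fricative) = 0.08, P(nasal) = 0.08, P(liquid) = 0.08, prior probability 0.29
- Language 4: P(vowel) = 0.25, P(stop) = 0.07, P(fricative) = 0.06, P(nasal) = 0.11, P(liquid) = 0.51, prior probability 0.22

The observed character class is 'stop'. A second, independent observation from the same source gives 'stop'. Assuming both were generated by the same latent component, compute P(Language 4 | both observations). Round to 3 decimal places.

0.013

Posterior ∝ prior × likelihood, so P(k | x) ∝ w_k f_k(x); normalise over all components.
Since both observations come from the same component, the likelihood for component k is f_k(x₁)·f_k(x₂).
  f_1 = [P(stop | comp) = 0.34] × [0.34] = 0.1156
  f_2 = [P(stop | comp) = 0.13] × [0.13] = 0.0169
  f_3 = [P(stop | comp) = 0.39] × [0.39] = 0.1521
  f_4 = [P(stop | comp) = 0.07] × [0.07] = 0.0049
Multiply by the mixture weights:
  w_1·f_1 = 0.28 × 0.1156 = 0.032368
  w_2·f_2 = 0.21 × 0.0169 = 0.003549
  w_3·f_3 = 0.29 × 0.1521 = 0.044109
  w_4·f_4 = 0.22 × 0.0049 = 0.001078
Normaliser: 0.032368 + 0.003549 + 0.044109 + 0.001078 = 0.081104
So the posterior for Language 4 is 0.001078 / 0.081104 ≈ 0.013.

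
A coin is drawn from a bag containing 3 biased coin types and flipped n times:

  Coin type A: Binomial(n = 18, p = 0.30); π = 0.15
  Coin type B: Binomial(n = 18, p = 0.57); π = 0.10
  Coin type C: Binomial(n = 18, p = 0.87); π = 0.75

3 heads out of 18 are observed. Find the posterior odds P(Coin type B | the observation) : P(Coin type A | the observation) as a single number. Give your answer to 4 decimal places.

Only the two components matter; the odds are (P(Z=i) f_i(x)) / (P(Z=j) f_j(x)).
Component likelihoods at x = 3 heads out of 18:
  L_A = C(18,3)·0.30^3·0.70^15 = 816·0.027·0.00474756 = 0.104598
  L_B = C(18,3)·0.57^3·0.43^15 = 816·0.185193·3.17707e-06 = 0.000480111
  L_C = C(18,3)·0.87^3·0.13^15 = 816·0.658503·5.11859e-14 = 2.75041e-11
4.80111e-05 / 0.0156897 ≈ 0.0031

0.0031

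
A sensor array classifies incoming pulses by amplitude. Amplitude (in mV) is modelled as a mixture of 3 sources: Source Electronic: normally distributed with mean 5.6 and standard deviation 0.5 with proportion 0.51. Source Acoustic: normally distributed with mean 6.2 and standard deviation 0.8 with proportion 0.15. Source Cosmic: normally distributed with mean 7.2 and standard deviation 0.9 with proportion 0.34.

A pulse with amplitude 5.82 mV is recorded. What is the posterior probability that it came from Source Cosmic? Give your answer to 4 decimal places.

0.0964

P(component k | x) = π_k·f_k(x) / marginal(x), where marginal(x) = Σ_j π_j·f_j(x).
Component likelihoods at x = 5.82 mV:
  L_Electronic = 0.72427
  L_Acoustic = 0.445478
  L_Cosmic = 0.136814
Multiply by the mixture weights:
  π_Electronic·L_Electronic = 0.51 × 0.72427 = 0.369378
  π_Acoustic·L_Acoustic = 0.15 × 0.445478 = 0.0668217
  π_Cosmic·L_Cosmic = 0.34 × 0.136814 = 0.0465167
Denominator: 0.369378 + 0.0668217 + 0.0465167 = 0.482716
P(Source Cosmic | the observation) = 0.0465167 / 0.482716 ≈ 0.0964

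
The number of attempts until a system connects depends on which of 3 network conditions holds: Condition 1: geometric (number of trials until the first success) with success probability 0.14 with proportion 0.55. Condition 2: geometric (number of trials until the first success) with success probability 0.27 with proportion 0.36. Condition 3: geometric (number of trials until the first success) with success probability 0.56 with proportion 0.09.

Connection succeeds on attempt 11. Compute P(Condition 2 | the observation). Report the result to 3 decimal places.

0.197

P(component k | x) = P(Z=k)·f_k(x) / marginal(x), where marginal(x) = Σ_j P(Z=j)·f_j(x).
Component likelihoods at x = 11:
  L_1 = 0.14·(1−0.14)^10 = 0.14·0.221302 = 0.0309822
  L_2 = 0.27·(1−0.27)^10 = 0.27·0.0429763 = 0.0116036
  L_3 = 0.56·(1−0.56)^10 = 0.56·0.000271974 = 0.000152305
Multiply by the mixture weights:
  P(Z=1)·L_1 = 0.55 × 0.0309822 = 0.0170402
  P(Z=2)·L_2 = 0.36 × 0.0116036 = 0.00417729
  P(Z=3)·L_3 = 0.09 × 0.000152305 = 1.37075e-05
Marginal: 0.0170402 + 0.00417729 + 1.37075e-05 = 0.0212312
P(Condition 2 | x) = 0.00417729 / 0.0212312 ≈ 0.197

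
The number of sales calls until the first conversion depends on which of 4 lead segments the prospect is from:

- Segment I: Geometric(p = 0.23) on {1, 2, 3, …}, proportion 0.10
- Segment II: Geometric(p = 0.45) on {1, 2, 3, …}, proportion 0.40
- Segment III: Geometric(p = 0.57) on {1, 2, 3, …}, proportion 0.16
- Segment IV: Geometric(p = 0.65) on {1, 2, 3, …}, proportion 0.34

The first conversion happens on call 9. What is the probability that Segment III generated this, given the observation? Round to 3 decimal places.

0.024

By Bayes' theorem, P(k | x) = π_k f_k(x) / Σ_j π_j f_j(x).
Evaluate each component's likelihood at the observed value:
  L_I = 0.23·(1−0.23)^8 = 0.23·0.123574 = 0.0284219
  L_II = 0.45·(1−0.45)^8 = 0.45·0.00837339 = 0.00376803
  L_III = 0.57·(1−0.57)^8 = 0.57·0.00116882 = 0.000666227
  L_IV = 0.65·(1−0.65)^8 = 0.65·0.000225188 = 0.000146372
Weight by the priors:
  π_I·L_I = 0.10 × 0.0284219 = 0.00284219
  π_II·L_II = 0.40 × 0.00376803 = 0.00150721
  π_III·L_III = 0.16 × 0.000666227 = 0.000106596
  π_IV·L_IV = 0.34 × 0.000146372 = 4.97664e-05
Normaliser: 0.00284219 + 0.00150721 + 0.000106596 + 4.97664e-05 = 0.00450577
So the posterior for Segment III is 0.000106596 / 0.00450577 ≈ 0.024.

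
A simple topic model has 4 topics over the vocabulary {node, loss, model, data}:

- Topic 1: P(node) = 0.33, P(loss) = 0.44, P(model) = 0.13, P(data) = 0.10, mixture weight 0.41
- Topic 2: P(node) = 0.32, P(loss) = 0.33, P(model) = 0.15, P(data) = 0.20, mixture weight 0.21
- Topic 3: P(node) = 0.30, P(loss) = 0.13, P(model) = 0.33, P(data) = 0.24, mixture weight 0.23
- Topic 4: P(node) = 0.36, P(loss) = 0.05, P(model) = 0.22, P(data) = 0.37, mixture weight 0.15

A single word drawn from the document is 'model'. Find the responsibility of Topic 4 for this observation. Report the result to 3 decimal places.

0.170

The responsibility of component k is π_k f_k(x) divided by Σ_j π_j f_j(x).
Evaluate each component's likelihood at the observed value:
  p_1 = 0.13
  p_2 = 0.15
  p_3 = 0.33
  p_4 = 0.22
Unnormalised posteriors:
  π_1·p_1 = 0.41 × 0.13 = 0.0533
  π_2·p_2 = 0.21 × 0.15 = 0.0315
  π_3·p_3 = 0.23 × 0.33 = 0.0759
  π_4·p_4 = 0.15 × 0.22 = 0.033
Marginal: 0.0533 + 0.0315 + 0.0759 + 0.033 = 0.1937
P(Topic 4 | 'model') = 0.033 / 0.1937 ≈ 0.170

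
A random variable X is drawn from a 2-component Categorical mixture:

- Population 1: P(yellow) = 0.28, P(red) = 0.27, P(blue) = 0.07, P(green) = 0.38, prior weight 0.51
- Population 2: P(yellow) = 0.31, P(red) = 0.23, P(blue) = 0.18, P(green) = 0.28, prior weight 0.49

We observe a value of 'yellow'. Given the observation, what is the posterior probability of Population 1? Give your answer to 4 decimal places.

P(component k | x) = π_k·f_k(x) / marginal(x), where marginal(x) = Σ_j π_j·f_j(x).
Component likelihoods at x = 'yellow':
  f_1 = 0.28
  f_2 = 0.31
Weight by the priors:
  π_1·f_1 = 0.51 × 0.28 = 0.1428
  π_2·f_2 = 0.49 × 0.31 = 0.1519
Marginal: 0.1428 + 0.1519 = 0.2947
P(Population 1 | data) ≈ 0.4846

0.4846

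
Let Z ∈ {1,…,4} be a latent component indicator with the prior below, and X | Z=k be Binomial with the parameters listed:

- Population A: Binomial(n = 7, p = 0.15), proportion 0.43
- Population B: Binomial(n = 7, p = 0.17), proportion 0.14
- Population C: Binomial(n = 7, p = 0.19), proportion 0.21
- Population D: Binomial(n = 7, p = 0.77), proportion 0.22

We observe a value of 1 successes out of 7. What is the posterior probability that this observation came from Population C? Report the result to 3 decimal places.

The responsibility of component k is P(Z=k) f_k(x) divided by Σ_j P(Z=j) f_j(x).
Evaluate each component's likelihood at the observed value:
  f_A = 0.396007
  f_B = 0.389059
  f_C = 0.375631
  f_D = 0.000797913
Unnormalised posteriors:
  P(Z=A)·f_A = 0.43 × 0.396007 = 0.170283
  P(Z=B)·f_B = 0.14 × 0.389059 = 0.0544683
  P(Z=C)·f_C = 0.21 × 0.375631 = 0.0788826
  P(Z=D)·f_D = 0.22 × 0.000797913 = 0.000175541
Evidence: 0.170283 + 0.0544683 + 0.0788826 + 0.000175541 = 0.303809
P(Population C | data) ≈ 0.260

0.260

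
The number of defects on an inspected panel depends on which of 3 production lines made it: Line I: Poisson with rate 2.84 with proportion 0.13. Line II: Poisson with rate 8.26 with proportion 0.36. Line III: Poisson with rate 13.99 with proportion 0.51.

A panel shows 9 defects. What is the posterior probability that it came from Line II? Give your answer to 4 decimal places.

0.6523

Posterior ∝ prior × likelihood, so P(k | x) ∝ P(Z=k) f_k(x); normalise over all components.
Evaluate each component's likelihood at the observed value:
  f_I = e^(−2.84)·2.84^9/9! = 0.00193511
  f_II = e^(−8.26)·8.26^9/9! = 0.127581
  f_III = e^(−13.99)·13.99^9/9! = 0.0475135
Weight by the priors:
  P(Z=I)·f_I = 0.13 × 0.00193511 = 0.000251564
  P(Z=II)·f_II = 0.36 × 0.127581 = 0.0459291
  P(Z=III)·f_III = 0.51 × 0.0475135 = 0.0242319
Normaliser: 0.000251564 + 0.0459291 + 0.0242319 = 0.0704125
Responsibility of Line II: 0.0459291 / 0.0704125 ≈ 0.6523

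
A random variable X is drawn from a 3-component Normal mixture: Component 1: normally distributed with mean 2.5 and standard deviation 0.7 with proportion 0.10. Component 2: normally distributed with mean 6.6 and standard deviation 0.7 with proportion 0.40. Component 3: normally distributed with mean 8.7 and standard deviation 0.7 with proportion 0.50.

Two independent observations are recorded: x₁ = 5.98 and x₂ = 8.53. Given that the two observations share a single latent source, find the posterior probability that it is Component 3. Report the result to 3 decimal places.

Apply Bayes' rule: the posterior for each component is proportional to its prior times its likelihood at x.
Since both observations come from the same component, the likelihood for component k is f_k(x₁)·f_k(x₂).
  L_1 = [2.44904e-06] × [4.38734e-17] = 1.07448e-22
  L_2 = [0.385001] × [0.0127378] = 0.00490407
  L_3 = [0.000300023] × [0.553356] = 0.00016602
Weight by the priors:
  P(Z=1)·L_1 = 0.10 × 1.07448e-22 = 1.07448e-23
  P(Z=2)·L_2 = 0.40 × 0.00490407 = 0.00196163
  P(Z=3)·L_3 = 0.50 × 0.00016602 = 8.30098e-05
Normaliser: 1.07448e-23 + 0.00196163 + 8.30098e-05 = 0.00204464
Responsibility of Component 3: 8.30098e-05 / 0.00204464 ≈ 0.041

0.041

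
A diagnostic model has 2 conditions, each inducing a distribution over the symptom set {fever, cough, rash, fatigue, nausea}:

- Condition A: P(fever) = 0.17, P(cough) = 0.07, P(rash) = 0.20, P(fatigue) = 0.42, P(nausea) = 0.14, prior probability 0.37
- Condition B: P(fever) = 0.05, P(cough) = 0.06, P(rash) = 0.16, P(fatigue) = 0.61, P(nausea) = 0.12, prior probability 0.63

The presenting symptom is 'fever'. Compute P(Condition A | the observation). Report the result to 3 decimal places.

0.666

P(component k | x) = P(Z=k)·f_k(x) / marginal(x), where marginal(x) = Σ_j P(Z=j)·f_j(x).
Evaluate each component's likelihood at the observed value:
  f_A = P(fever | comp) = 0.17
  f_B = P(fever | comp) = 0.05
Unnormalised posteriors:
  P(Z=A)·f_A = 0.37 × 0.17 = 0.0629
  P(Z=B)·f_B = 0.63 × 0.05 = 0.0315
Sum: 0.0629 + 0.0315 = 0.0944
So the posterior for Condition A is 0.0629 / 0.0944 ≈ 0.666.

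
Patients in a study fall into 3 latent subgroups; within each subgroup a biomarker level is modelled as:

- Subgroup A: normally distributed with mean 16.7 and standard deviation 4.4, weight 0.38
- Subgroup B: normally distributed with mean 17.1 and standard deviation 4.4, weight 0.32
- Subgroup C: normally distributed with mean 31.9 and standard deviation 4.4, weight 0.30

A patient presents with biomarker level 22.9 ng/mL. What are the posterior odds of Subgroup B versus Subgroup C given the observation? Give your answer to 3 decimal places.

3.624

The posterior odds equal the prior odds times the likelihood ratio: (π_i/π_j)·(f_i(x)/f_j(x)).
Component likelihoods at x = 22.9 ng/mL:
  L_A = 0.0335972
  L_B = 0.0380313
  L_C = 0.0111928
Odds = (0.32/0.30) × (0.0380313/0.0111928) = 1.06667 × 3.39784 ≈ 3.624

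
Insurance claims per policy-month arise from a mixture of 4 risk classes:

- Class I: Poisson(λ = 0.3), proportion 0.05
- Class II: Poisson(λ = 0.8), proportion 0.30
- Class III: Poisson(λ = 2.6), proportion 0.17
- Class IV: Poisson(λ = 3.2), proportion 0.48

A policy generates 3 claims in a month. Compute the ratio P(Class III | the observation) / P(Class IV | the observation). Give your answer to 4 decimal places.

Since P(k|x) ∝ P(Z=k) f_k(x), the posterior odds are P(Z=i) f_i(x) / (P(Z=j) f_j(x)).
Evaluate each component's likelihood at the observed value:
  f_I = e^(−0.3)·0.3^3/3! = 0.00333368
  f_II = e^(−0.8)·0.8^3/3! = 0.0383427
  f_III = e^(−2.6)·2.6^3/3! = 0.217572
  f_IV = e^(−3.2)·3.2^3/3! = 0.222616
Odds = (0.17/0.48) × (0.217572/0.222616) = 0.354167 × 0.977343 ≈ 0.3461

0.3461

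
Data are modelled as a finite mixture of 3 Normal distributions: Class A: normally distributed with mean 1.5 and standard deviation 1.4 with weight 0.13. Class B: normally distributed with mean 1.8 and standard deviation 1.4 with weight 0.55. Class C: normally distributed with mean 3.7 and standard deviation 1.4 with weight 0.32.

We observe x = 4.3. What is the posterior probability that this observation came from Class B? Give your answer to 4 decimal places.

Posterior ∝ prior × likelihood, so P(k | x) ∝ P(Z=k) f_k(x); normalise over all components.
Component likelihoods at x = 4.3:
  L_A = (1/(1.4·√(2π)))·exp(−(4.3−1.5)²/(2·1.4²)) = 0.284959·exp(-2.00000) = 0.038565
  L_B = (1/(1.4·√(2π)))·exp(−(4.3−1.8)²/(2·1.4²)) = 0.284959·exp(-1.59439) = 0.057856
  L_C = (1/(1.4·√(2π)))·exp(−(4.3−3.7)²/(2·1.4²)) = 0.284959·exp(-0.09184) = 0.259955
Prior × likelihood for each component:
  P(Z=A)·L_A = 0.13 × 0.038565 = 0.00501345
  P(Z=B)·L_B = 0.55 × 0.057856 = 0.0318208
  P(Z=C)·L_C = 0.32 × 0.259955 = 0.0831855
Marginal: 0.00501345 + 0.0318208 + 0.0831855 = 0.12002
Responsibility of Class B: 0.0318208 / 0.12002 ≈ 0.2651

0.2651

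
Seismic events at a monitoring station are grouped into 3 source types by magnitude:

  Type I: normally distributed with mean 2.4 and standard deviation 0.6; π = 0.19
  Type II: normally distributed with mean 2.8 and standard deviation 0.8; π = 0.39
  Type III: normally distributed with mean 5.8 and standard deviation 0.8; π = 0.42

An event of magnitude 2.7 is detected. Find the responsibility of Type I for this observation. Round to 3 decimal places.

0.366

P(component k | x) = w_k·f_k(x) / marginal(x), where marginal(x) = Σ_j w_j·f_j(x).
Normal densities:
  p_I = (1/(0.6·√(2π)))·exp(−(2.7−2.4)²/(2·0.6²)) = 0.664904·exp(-0.12500) = 0.586776
  p_II = (1/(0.8·√(2π)))·exp(−(2.7−2.8)²/(2·0.8²)) = 0.498678·exp(-0.00781) = 0.494797
  p_III = (1/(0.8·√(2π)))·exp(−(2.7−5.8)²/(2·0.8²)) = 0.498678·exp(-7.50781) = 0.000273665
Multiply by the mixture weights:
  w_I·p_I = 0.19 × 0.586776 = 0.111487
  w_II·p_II = 0.39 × 0.494797 = 0.192971
  w_III·p_III = 0.42 × 0.000273665 = 0.000114939
Denominator: 0.111487 + 0.192971 + 0.000114939 = 0.304573
P(Type I | x) ≈ 0.366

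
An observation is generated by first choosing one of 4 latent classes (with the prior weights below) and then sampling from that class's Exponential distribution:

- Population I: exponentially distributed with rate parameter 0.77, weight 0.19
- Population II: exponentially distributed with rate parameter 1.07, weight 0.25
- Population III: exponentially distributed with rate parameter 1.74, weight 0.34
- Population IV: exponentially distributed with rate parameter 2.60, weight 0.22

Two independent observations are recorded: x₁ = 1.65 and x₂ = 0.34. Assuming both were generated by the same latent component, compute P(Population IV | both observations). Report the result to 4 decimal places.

0.0850

P(component k | x) = π_k·f_k(x) / marginal(x), where marginal(x) = Σ_j π_j·f_j(x).
Since both observations come from the same component, the likelihood for component k is f_k(x₁)·f_k(x₂).
  L_I = [0.216132] × [0.592642] = 0.128089
  L_II = [0.183078] × [0.743682] = 0.136152
  L_III = [0.0985575] × [0.962987] = 0.0949097
  L_IV = [0.0356328] × [1.07413] = 0.0382743
Weight by the priors:
  π_I·L_I = 0.19 × 0.128089 = 0.0243369
  π_II·L_II = 0.25 × 0.136152 = 0.034038
  π_III·L_III = 0.34 × 0.0949097 = 0.0322693
  π_IV·L_IV = 0.22 × 0.0382743 = 0.00842034
Denominator: 0.0243369 + 0.034038 + 0.0322693 + 0.00842034 = 0.0990646
Responsibility of Population IV: 0.00842034 / 0.0990646 ≈ 0.0850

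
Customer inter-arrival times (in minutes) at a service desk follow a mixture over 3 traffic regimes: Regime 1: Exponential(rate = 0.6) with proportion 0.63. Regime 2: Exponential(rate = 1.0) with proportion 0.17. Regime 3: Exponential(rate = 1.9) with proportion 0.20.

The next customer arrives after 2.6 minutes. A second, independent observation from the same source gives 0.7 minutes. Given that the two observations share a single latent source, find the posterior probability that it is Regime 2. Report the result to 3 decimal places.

0.161

Posterior ∝ prior × likelihood, so P(k | x) ∝ w_k f_k(x); normalise over all components.
Since both observations come from the same component, the likelihood for component k is f_k(x₁)·f_k(x₂).
  f_1 = [0.6·e^(−0.6·2.6) = 0.6·e^(−1.5600) = 0.126082] × [0.394228] = 0.0497049
  f_2 = [1.0·e^(−1.0·2.6) = 1.0·e^(−2.6000) = 0.0742736] × [0.496585] = 0.0368832
  f_3 = [1.9·e^(−1.9·2.6) = 1.9·e^(−4.9400) = 0.0135937] × [0.502507] = 0.00683095
Unnormalised posteriors:
  w_1·f_1 = 0.63 × 0.0497049 = 0.0313141
  w_2·f_2 = 0.17 × 0.0368832 = 0.00627014
  w_3·f_3 = 0.20 × 0.00683095 = 0.00136619
Marginal: 0.0313141 + 0.00627014 + 0.00136619 = 0.0389504
P(Regime 2 | x₁, x₂) = 0.00627014 / 0.0389504 ≈ 0.161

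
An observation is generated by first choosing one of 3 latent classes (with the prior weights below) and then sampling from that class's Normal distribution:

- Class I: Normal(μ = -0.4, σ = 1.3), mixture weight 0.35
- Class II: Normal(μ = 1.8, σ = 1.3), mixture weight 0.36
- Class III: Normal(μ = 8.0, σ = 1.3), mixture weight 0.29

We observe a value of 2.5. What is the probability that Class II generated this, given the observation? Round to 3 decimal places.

Posterior ∝ prior × likelihood, so P(k | x) ∝ P(Z=k) f_k(x); normalise over all components.
Normal densities:
  L_I = (1/(1.3·√(2π)))·exp(−(2.5−-0.4)²/(2·1.3²)) = 0.306879·exp(-2.48817) = 0.02549
  L_II = (1/(1.3·√(2π)))·exp(−(2.5−1.8)²/(2·1.3²)) = 0.306879·exp(-0.14497) = 0.265465
  L_III = (1/(1.3·√(2π)))·exp(−(2.5−8.0)²/(2·1.3²)) = 0.306879·exp(-8.94970) = 3.98253e-05
Unnormalised posteriors:
  P(Z=I)·L_I = 0.35 × 0.02549 = 0.00892151
  P(Z=II)·L_II = 0.36 × 0.265465 = 0.0955673
  P(Z=III)·L_III = 0.29 × 3.98253e-05 = 1.15494e-05
Denominator: 0.00892151 + 0.0955673 + 1.15494e-05 = 0.1045
P(Class II | the observation) ≈ 0.915

0.915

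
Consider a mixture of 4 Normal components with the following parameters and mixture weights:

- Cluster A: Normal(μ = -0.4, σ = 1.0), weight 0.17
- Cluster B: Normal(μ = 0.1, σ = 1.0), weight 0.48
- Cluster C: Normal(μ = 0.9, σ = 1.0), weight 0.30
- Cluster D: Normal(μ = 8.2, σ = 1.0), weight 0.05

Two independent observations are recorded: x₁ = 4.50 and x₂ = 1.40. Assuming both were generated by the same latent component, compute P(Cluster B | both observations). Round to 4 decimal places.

0.0308

Apply Bayes' rule: the posterior for each component is proportional to its prior times its likelihood at x.
Since both observations come from the same component, the likelihood for component k is f_k(x₁)·f_k(x₂).
  p_A = [(1/(1.0·√(2π)))·exp(−(4.50−-0.4)²/(2·1.0²)) = 0.398942·exp(-12.00500) = 2.43896e-06] × [0.0789502] = 1.92556e-07
  p_B = [(1/(1.0·√(2π)))·exp(−(4.50−0.1)²/(2·1.0²)) = 0.398942·exp(-9.68000) = 2.49425e-05] × [0.171369] = 4.27436e-06
  p_C = [(1/(1.0·√(2π)))·exp(−(4.50−0.9)²/(2·1.0²)) = 0.398942·exp(-6.48000) = 0.000611902] × [0.352065] = 0.000215429
  p_D = [(1/(1.0·√(2π)))·exp(−(4.50−8.2)²/(2·1.0²)) = 0.398942·exp(-6.84500) = 0.00042478] × [3.63096e-11] = 1.54236e-14
Weight by the priors:
  π_A·p_A = 0.17 × 1.92556e-07 = 3.27346e-08
  π_B·p_B = 0.48 × 4.27436e-06 = 2.05169e-06
  π_C·p_C = 0.30 × 0.000215429 = 6.46288e-05
  π_D·p_D = 0.05 × 1.54236e-14 = 7.7118e-16
Normaliser: 3.27346e-08 + 2.05169e-06 + 6.46288e-05 + 7.7118e-16 = 6.67133e-05
P(Cluster B | x₁,x₂) = 2.05169e-06 / 6.67133e-05 ≈ 0.0308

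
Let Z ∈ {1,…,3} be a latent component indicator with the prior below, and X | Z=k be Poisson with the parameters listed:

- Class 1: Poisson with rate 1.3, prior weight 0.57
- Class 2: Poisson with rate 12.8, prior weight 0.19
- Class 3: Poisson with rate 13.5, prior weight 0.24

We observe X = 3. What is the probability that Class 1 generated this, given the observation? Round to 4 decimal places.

Posterior ∝ prior × likelihood, so P(k | x) ∝ P(Z=k) f_k(x); normalise over all components.
Component likelihoods at x = 3:
  L_1 = e^(−1.3)·1.3^3/3! = 0.0997921
  L_2 = e^(−12.8)·12.8^3/3! = 0.00096496
  L_3 = e^(−13.5)·13.5^3/3! = 0.000562179
Weight by the priors:
  P(Z=1)·L_1 = 0.57 × 0.0997921 = 0.0568815
  P(Z=2)·L_2 = 0.19 × 0.00096496 = 0.000183342
  P(Z=3)·L_3 = 0.24 × 0.000562179 = 0.000134923
Denominator: 0.0568815 + 0.000183342 + 0.000134923 = 0.0571997
So the posterior for Class 1 is 0.0568815 / 0.0571997 ≈ 0.9944.

0.9944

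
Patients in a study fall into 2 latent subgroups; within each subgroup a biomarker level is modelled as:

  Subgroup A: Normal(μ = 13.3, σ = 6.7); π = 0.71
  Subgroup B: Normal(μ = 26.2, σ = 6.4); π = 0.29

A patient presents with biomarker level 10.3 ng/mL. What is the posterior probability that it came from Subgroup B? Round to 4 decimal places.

0.0211

Apply Bayes' rule: the posterior for each component is proportional to its prior times its likelihood at x.
Evaluate each component's likelihood at the observed value:
  p_A = 0.0538641
  p_B = 0.00284755
Prior × likelihood for each component:
  P(Z=A)·p_A = 0.71 × 0.0538641 = 0.0382435
  P(Z=B)·p_B = 0.29 × 0.00284755 = 0.00082579
Normaliser: 0.0382435 + 0.00082579 = 0.0390693
Responsibility of Subgroup B: 0.00082579 / 0.0390693 ≈ 0.0211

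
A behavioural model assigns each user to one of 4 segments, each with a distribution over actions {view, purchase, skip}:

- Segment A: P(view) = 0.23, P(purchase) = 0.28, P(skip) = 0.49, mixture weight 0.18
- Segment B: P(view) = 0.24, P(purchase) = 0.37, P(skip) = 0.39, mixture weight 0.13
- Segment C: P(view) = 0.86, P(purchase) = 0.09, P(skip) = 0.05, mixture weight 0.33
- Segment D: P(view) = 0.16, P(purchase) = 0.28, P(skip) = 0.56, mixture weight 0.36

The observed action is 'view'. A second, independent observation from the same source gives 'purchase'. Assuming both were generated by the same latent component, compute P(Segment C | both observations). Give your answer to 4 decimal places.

0.3941

Apply Bayes' rule: the posterior for each component is proportional to its prior times its likelihood at x.
Since both observations come from the same component, the likelihood for component k is f_k(x₁)·f_k(x₂).
  L_A = [0.23] × [0.28] = 0.0644
  L_B = [0.24] × [0.37] = 0.0888
  L_C = [0.86] × [0.09] = 0.0774
  L_D = [0.16] × [0.28] = 0.0448
Multiply by the mixture weights:
  π_A·L_A = 0.18 × 0.0644 = 0.011592
  π_B·L_B = 0.13 × 0.0888 = 0.011544
  π_C·L_C = 0.33 × 0.0774 = 0.025542
  π_D·L_D = 0.36 × 0.0448 = 0.016128
Evidence: 0.011592 + 0.011544 + 0.025542 + 0.016128 = 0.064806
Responsibility of Segment C: 0.025542 / 0.064806 ≈ 0.3941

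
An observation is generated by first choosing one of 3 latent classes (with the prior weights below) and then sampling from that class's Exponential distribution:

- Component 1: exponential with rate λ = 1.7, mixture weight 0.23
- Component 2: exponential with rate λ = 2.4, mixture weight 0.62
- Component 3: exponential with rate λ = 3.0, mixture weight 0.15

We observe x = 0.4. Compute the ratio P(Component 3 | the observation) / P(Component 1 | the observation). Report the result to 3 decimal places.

0.684

Only the two components matter; the odds are (w_i f_i(x)) / (w_j f_j(x)).
Exponential densities:
  f_1 = 0.861249
  f_2 = 0.918943
  f_3 = 0.903583
Odds = (0.15/0.23) × (0.903583/0.861249) = 0.652174 × 1.04915 ≈ 0.684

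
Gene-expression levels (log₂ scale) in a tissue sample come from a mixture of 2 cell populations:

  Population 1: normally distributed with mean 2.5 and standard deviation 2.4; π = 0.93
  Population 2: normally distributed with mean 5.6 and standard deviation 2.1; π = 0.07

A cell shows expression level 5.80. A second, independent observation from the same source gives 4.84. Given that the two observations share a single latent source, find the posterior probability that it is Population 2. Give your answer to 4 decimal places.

0.2751

P(component k | x) = w_k·f_k(x) / marginal(x), where marginal(x) = Σ_j w_j·f_j(x).
Since both observations come from the same component, the likelihood for component k is f_k(x₁)·f_k(x₂).
  p_1 = [(1/(2.4·√(2π)))·exp(−(5.80−2.5)²/(2·2.4²)) = 0.166226·exp(-0.94531) = 0.0645884] × [0.103341] = 0.00667464
  p_2 = [(1/(2.1·√(2π)))·exp(−(5.80−5.6)²/(2·2.1²)) = 0.189973·exp(-0.00454) = 0.189113] × [0.17793] = 0.0336489
Prior × likelihood for each component:
  w_1·p_1 = 0.93 × 0.00667464 = 0.00620742
  w_2·p_2 = 0.07 × 0.0336489 = 0.00235542
Evidence: 0.00620742 + 0.00235542 = 0.00856284
So the posterior for Population 2 is 0.00235542 / 0.00856284 ≈ 0.2751.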